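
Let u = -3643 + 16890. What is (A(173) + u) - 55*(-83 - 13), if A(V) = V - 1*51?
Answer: 18649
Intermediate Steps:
u = 13247
A(V) = -51 + V (A(V) = V - 51 = -51 + V)
(A(173) + u) - 55*(-83 - 13) = ((-51 + 173) + 13247) - 55*(-83 - 13) = (122 + 13247) - 55*(-96) = 13369 + 5280 = 18649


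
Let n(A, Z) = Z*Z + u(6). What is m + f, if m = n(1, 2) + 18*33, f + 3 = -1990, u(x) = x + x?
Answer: -1383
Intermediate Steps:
u(x) = 2*x
f = -1993 (f = -3 - 1990 = -1993)
n(A, Z) = 12 + Z² (n(A, Z) = Z*Z + 2*6 = Z² + 12 = 12 + Z²)
m = 610 (m = (12 + 2²) + 18*33 = (12 + 4) + 594 = 16 + 594 = 610)
m + f = 610 - 1993 = -1383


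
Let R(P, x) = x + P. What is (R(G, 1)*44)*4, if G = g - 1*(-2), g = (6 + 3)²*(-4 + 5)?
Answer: 14784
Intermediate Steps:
g = 81 (g = 9²*1 = 81*1 = 81)
G = 83 (G = 81 - 1*(-2) = 81 + 2 = 83)
R(P, x) = P + x
(R(G, 1)*44)*4 = ((83 + 1)*44)*4 = (84*44)*4 = 3696*4 = 14784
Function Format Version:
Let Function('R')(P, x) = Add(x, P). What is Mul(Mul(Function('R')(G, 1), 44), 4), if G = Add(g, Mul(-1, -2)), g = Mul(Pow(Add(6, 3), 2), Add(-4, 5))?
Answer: 14784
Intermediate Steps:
g = 81 (g = Mul(Pow(9, 2), 1) = Mul(81, 1) = 81)
G = 83 (G = Add(81, Mul(-1, -2)) = Add(81, 2) = 83)
Function('R')(P, x) = Add(P, x)
Mul(Mul(Function('R')(G, 1), 44), 4) = Mul(Mul(Add(83, 1), 44), 4) = Mul(Mul(84, 44), 4) = Mul(3696, 4) = 14784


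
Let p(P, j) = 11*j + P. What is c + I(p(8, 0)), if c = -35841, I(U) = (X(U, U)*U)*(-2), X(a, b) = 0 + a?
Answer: -35969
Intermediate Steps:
p(P, j) = P + 11*j
X(a, b) = a
I(U) = -2*U**2 (I(U) = (U*U)*(-2) = U**2*(-2) = -2*U**2)
c + I(p(8, 0)) = -35841 - 2*(8 + 11*0)**2 = -35841 - 2*(8 + 0)**2 = -35841 - 2*8**2 = -35841 - 2*64 = -35841 - 128 = -35969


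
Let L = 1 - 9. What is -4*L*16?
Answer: 512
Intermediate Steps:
L = -8
-4*L*16 = -4*(-8)*16 = 32*16 = 512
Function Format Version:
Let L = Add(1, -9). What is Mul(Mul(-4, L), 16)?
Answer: 512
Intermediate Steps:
L = -8
Mul(Mul(-4, L), 16) = Mul(Mul(-4, -8), 16) = Mul(32, 16) = 512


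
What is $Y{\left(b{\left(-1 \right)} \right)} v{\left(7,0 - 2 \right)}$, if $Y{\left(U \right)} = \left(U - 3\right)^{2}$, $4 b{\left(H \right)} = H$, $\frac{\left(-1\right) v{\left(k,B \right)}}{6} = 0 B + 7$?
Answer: $- \frac{3549}{8} \approx -443.63$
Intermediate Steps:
$v{\left(k,B \right)} = -42$ ($v{\left(k,B \right)} = - 6 \left(0 B + 7\right) = - 6 \left(0 + 7\right) = \left(-6\right) 7 = -42$)
$b{\left(H \right)} = \frac{H}{4}$
$Y{\left(U \right)} = \left(-3 + U\right)^{2}$
$Y{\left(b{\left(-1 \right)} \right)} v{\left(7,0 - 2 \right)} = \left(-3 + \frac{1}{4} \left(-1\right)\right)^{2} \left(-42\right) = \left(-3 - \frac{1}{4}\right)^{2} \left(-42\right) = \left(- \frac{13}{4}\right)^{2} \left(-42\right) = \frac{169}{16} \left(-42\right) = - \frac{3549}{8}$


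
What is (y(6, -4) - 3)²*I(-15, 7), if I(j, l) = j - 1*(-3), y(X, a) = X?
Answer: -108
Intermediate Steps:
I(j, l) = 3 + j (I(j, l) = j + 3 = 3 + j)
(y(6, -4) - 3)²*I(-15, 7) = (6 - 3)²*(3 - 15) = 3²*(-12) = 9*(-12) = -108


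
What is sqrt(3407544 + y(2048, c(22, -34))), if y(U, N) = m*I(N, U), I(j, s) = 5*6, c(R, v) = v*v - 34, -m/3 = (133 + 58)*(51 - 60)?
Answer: 3*sqrt(395806) ≈ 1887.4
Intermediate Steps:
m = 5157 (m = -3*(133 + 58)*(51 - 60) = -573*(-9) = -3*(-1719) = 5157)
c(R, v) = -34 + v**2 (c(R, v) = v**2 - 34 = -34 + v**2)
I(j, s) = 30
y(U, N) = 154710 (y(U, N) = 5157*30 = 154710)
sqrt(3407544 + y(2048, c(22, -34))) = sqrt(3407544 + 154710) = sqrt(3562254) = 3*sqrt(395806)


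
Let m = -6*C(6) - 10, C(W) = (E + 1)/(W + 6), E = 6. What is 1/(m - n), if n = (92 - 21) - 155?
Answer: 2/141 ≈ 0.014184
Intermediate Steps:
C(W) = 7/(6 + W) (C(W) = (6 + 1)/(W + 6) = 7/(6 + W))
m = -27/2 (m = -42/(6 + 6) - 10 = -42/12 - 10 = -6*7/12 - 10 = -7/2 - 10 = -27/2 ≈ -13.500)
n = -84 (n = 71 - 155 = -84)
1/(m - n) = 1/(-27/2 - 1*(-84)) = 1/(-27/2 + 84) = 1/(141/2) = 2/141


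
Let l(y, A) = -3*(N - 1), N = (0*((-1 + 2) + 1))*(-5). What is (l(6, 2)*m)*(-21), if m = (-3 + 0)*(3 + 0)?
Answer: 567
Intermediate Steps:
N = 0 (N = (0*(1 + 1))*(-5) = (0*2)*(-5) = 0*(-5) = 0)
m = -9 (m = -3*3 = -9)
l(y, A) = 3 (l(y, A) = -3*(0 - 1) = -3*(-1) = 3)
(l(6, 2)*m)*(-21) = (3*(-9))*(-21) = -27*(-21) = 567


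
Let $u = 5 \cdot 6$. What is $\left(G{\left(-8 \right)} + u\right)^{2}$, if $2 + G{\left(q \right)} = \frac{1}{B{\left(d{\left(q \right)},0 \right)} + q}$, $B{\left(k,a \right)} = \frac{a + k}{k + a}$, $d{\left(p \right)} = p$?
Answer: $\frac{38025}{49} \approx 776.02$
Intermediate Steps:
$B{\left(k,a \right)} = 1$ ($B{\left(k,a \right)} = \frac{a + k}{a + k} = 1$)
$G{\left(q \right)} = -2 + \frac{1}{1 + q}$
$u = 30$
$\left(G{\left(-8 \right)} + u\right)^{2} = \left(\frac{-1 - -16}{1 - 8} + 30\right)^{2} = \left(\frac{-1 + 16}{-7} + 30\right)^{2} = \left(\left(- \frac{1}{7}\right) 15 + 30\right)^{2} = \left(- \frac{15}{7} + 30\right)^{2} = \left(\frac{195}{7}\right)^{2} = \frac{38025}{49}$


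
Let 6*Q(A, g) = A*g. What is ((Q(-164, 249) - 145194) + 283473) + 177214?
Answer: 308687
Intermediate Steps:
Q(A, g) = A*g/6 (Q(A, g) = (A*g)/6 = A*g/6)
((Q(-164, 249) - 145194) + 283473) + 177214 = (((⅙)*(-164)*249 - 145194) + 283473) + 177214 = ((-6806 - 145194) + 283473) + 177214 = (-152000 + 283473) + 177214 = 131473 + 177214 = 308687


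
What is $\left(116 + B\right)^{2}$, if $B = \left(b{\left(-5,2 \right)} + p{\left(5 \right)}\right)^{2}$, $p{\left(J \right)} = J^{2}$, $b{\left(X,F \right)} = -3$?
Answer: $360000$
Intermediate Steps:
$B = 484$ ($B = \left(-3 + 5^{2}\right)^{2} = \left(-3 + 25\right)^{2} = 22^{2} = 484$)
$\left(116 + B\right)^{2} = \left(116 + 484\right)^{2} = 600^{2} = 360000$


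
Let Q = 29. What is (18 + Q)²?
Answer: 2209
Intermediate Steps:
(18 + Q)² = (18 + 29)² = 47² = 2209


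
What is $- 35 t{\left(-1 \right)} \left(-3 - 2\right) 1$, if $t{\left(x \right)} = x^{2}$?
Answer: $175$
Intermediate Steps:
$- 35 t{\left(-1 \right)} \left(-3 - 2\right) 1 = - 35 \left(-1\right)^{2} \left(-3 - 2\right) 1 = \left(-35\right) 1 \left(\left(-5\right) 1\right) = \left(-35\right) \left(-5\right) = 175$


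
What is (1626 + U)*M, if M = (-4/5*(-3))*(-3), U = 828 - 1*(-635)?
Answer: -111204/5 ≈ -22241.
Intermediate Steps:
U = 1463 (U = 828 + 635 = 1463)
M = -36/5 (M = (-4*⅕*(-3))*(-3) = -⅘*(-3)*(-3) = (12/5)*(-3) = -36/5 ≈ -7.2000)
(1626 + U)*M = (1626 + 1463)*(-36/5) = 3089*(-36/5) = -111204/5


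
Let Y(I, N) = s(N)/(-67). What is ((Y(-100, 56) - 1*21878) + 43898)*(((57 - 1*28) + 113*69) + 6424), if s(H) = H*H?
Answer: 20978907000/67 ≈ 3.1312e+8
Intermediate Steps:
s(H) = H²
Y(I, N) = -N²/67 (Y(I, N) = N²/(-67) = N²*(-1/67) = -N²/67)
((Y(-100, 56) - 1*21878) + 43898)*(((57 - 1*28) + 113*69) + 6424) = ((-1/67*56² - 1*21878) + 43898)*(((57 - 1*28) + 113*69) + 6424) = ((-1/67*3136 - 21878) + 43898)*(((57 - 28) + 7797) + 6424) = ((-3136/67 - 21878) + 43898)*((29 + 7797) + 6424) = (-1468962/67 + 43898)*(7826 + 6424) = (1472204/67)*14250 = 20978907000/67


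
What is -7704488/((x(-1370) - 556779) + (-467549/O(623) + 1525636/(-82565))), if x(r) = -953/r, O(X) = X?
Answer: 443212799064112/32073783844033 ≈ 13.819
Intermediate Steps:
-7704488/((x(-1370) - 556779) + (-467549/O(623) + 1525636/(-82565))) = -7704488/((-953/(-1370) - 556779) + (-467549/623 + 1525636/(-82565))) = -7704488/((-953*(-1/1370) - 556779) + (-467549*1/623 + 1525636*(-1/82565))) = -7704488/((953/1370 - 556779) + (-467549/623 - 217948/11795)) = -7704488/(-762786277/1370 - 807217437/1049755) = -7704488/(-32073783844033/57526574) = -7704488*(-57526574/32073783844033) = 443212799064112/32073783844033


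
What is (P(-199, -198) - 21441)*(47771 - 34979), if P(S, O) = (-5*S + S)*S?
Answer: -2300577240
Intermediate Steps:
P(S, O) = -4*S² (P(S, O) = (-4*S)*S = -4*S²)
(P(-199, -198) - 21441)*(47771 - 34979) = (-4*(-199)² - 21441)*(47771 - 34979) = (-4*39601 - 21441)*12792 = (-158404 - 21441)*12792 = -179845*12792 = -2300577240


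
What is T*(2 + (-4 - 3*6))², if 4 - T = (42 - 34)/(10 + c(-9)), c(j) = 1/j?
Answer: 113600/89 ≈ 1276.4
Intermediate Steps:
T = 284/89 (T = 4 - (42 - 34)/(10 + 1/(-9)) = 4 - 8/(10 - ⅑) = 4 - 8/89/9 = 4 - 8*9/89 = 4 - 1*72/89 = 4 - 72/89 = 284/89 ≈ 3.1910)
T*(2 + (-4 - 3*6))² = 284*(2 + (-4 - 3*6))²/89 = 284*(2 + (-4 - 18))²/89 = 284*(2 - 22)²/89 = (284/89)*(-20)² = (284/89)*400 = 113600/89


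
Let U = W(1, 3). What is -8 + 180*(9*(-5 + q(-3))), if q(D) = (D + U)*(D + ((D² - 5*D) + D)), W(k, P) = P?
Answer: -8108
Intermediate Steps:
U = 3
q(D) = (3 + D)*(D² - 3*D) (q(D) = (D + 3)*(D + ((D² - 5*D) + D)) = (3 + D)*(D + (D² - 4*D)) = (3 + D)*(D² - 3*D))
-8 + 180*(9*(-5 + q(-3))) = -8 + 180*(9*(-5 - 3*(-9 + (-3)²))) = -8 + 180*(9*(-5 - 3*(-9 + 9))) = -8 + 180*(9*(-5 - 3*0)) = -8 + 180*(9*(-5 + 0)) = -8 + 180*(9*(-5)) = -8 + 180*(-45) = -8 - 8100 = -8108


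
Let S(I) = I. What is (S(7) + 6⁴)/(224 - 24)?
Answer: 1303/200 ≈ 6.5150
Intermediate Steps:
(S(7) + 6⁴)/(224 - 24) = (7 + 6⁴)/(224 - 24) = (7 + 1296)/200 = 1303*(1/200) = 1303/200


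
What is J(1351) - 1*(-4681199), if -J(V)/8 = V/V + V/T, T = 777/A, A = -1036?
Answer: 14086805/3 ≈ 4.6956e+6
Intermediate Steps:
T = -¾ (T = 777/(-1036) = 777*(-1/1036) = -¾ ≈ -0.75000)
J(V) = -8 + 32*V/3 (J(V) = -8*(V/V + V/(-¾)) = -8*(1 + V*(-4/3)) = -8*(1 - 4*V/3) = -8 + 32*V/3)
J(1351) - 1*(-4681199) = (-8 + (32/3)*1351) - 1*(-4681199) = (-8 + 43232/3) + 4681199 = 43208/3 + 4681199 = 14086805/3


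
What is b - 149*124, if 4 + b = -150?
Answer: -18630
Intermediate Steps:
b = -154 (b = -4 - 150 = -154)
b - 149*124 = -154 - 149*124 = -154 - 18476 = -18630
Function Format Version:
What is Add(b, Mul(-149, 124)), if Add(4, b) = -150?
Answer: -18630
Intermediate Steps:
b = -154 (b = Add(-4, -150) = -154)
Add(b, Mul(-149, 124)) = Add(-154, Mul(-149, 124)) = Add(-154, -18476) = -18630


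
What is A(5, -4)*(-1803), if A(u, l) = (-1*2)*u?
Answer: 18030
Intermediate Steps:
A(u, l) = -2*u
A(5, -4)*(-1803) = -2*5*(-1803) = -10*(-1803) = 18030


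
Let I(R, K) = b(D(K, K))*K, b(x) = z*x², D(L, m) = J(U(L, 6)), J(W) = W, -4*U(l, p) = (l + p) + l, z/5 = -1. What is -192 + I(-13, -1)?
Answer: -187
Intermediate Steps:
z = -5 (z = 5*(-1) = -5)
U(l, p) = -l/2 - p/4 (U(l, p) = -((l + p) + l)/4 = -(p + 2*l)/4 = -l/2 - p/4)
D(L, m) = -3/2 - L/2 (D(L, m) = -L/2 - ¼*6 = -L/2 - 3/2 = -3/2 - L/2)
b(x) = -5*x²
I(R, K) = -5*K*(-3/2 - K/2)² (I(R, K) = (-5*(-3/2 - K/2)²)*K = -5*K*(-3/2 - K/2)²)
-192 + I(-13, -1) = -192 - 5/4*(-1)*(3 - 1)² = -192 - 5/4*(-1)*2² = -192 - 5/4*(-1)*4 = -192 + 5 = -187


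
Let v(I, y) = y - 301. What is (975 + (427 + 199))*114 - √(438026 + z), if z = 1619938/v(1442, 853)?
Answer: 182514 - √8397655005/138 ≈ 1.8185e+5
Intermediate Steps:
v(I, y) = -301 + y
z = 809969/276 (z = 1619938/(-301 + 853) = 1619938/552 = 1619938*(1/552) = 809969/276 ≈ 2934.7)
(975 + (427 + 199))*114 - √(438026 + z) = (975 + (427 + 199))*114 - √(438026 + 809969/276) = (975 + 626)*114 - √(121705145/276) = 1601*114 - √8397655005/138 = 182514 - √8397655005/138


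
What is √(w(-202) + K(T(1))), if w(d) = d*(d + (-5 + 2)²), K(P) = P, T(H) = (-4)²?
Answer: √39002 ≈ 197.49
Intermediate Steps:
T(H) = 16
w(d) = d*(9 + d) (w(d) = d*(d + (-3)²) = d*(d + 9) = d*(9 + d))
√(w(-202) + K(T(1))) = √(-202*(9 - 202) + 16) = √(-202*(-193) + 16) = √(38986 + 16) = √39002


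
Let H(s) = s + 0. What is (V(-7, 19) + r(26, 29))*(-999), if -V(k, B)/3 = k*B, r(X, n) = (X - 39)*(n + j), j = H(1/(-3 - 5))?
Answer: -188811/8 ≈ -23601.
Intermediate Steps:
H(s) = s
j = -1/8 (j = 1/(-3 - 5) = 1/(-8) = -1/8 ≈ -0.12500)
r(X, n) = (-39 + X)*(-1/8 + n) (r(X, n) = (X - 39)*(n - 1/8) = (-39 + X)*(-1/8 + n))
V(k, B) = -3*B*k (V(k, B) = -3*k*B = -3*B*k)
(V(-7, 19) + r(26, 29))*(-999) = (-3*19*(-7) + (39/8 - 39*29 - 1/8*26 + 26*29))*(-999) = (399 + (39/8 - 1131 - 13/4 + 754))*(-999) = (399 - 3003/8)*(-999) = (189/8)*(-999) = -188811/8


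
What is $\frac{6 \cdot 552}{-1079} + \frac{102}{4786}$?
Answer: $- \frac{7870587}{2582047} \approx -3.0482$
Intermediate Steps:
$\frac{6 \cdot 552}{-1079} + \frac{102}{4786} = 3312 \left(- \frac{1}{1079}\right) + 102 \cdot \frac{1}{4786} = - \frac{3312}{1079} + \frac{51}{2393} = - \frac{7870587}{2582047}$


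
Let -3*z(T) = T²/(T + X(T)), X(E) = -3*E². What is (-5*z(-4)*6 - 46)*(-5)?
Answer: 3190/13 ≈ 245.38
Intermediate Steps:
z(T) = -T²/(3*(T - 3*T²))
(-5*z(-4)*6 - 46)*(-5) = (-5*(-4)/(3*(-1 + 3*(-4)))*6 - 46)*(-5) = (-5*(-4)/(3*(-1 - 12))*6 - 46)*(-5) = (-5*(-4)/(3*(-13))*6 - 46)*(-5) = (-5*(-4)*(-1)/(3*13)*6 - 46)*(-5) = (-5*4/39*6 - 46)*(-5) = (-20/39*6 - 46)*(-5) = (-40/13 - 46)*(-5) = -638/13*(-5) = 3190/13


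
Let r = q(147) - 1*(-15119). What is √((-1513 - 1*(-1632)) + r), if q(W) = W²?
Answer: √36847 ≈ 191.96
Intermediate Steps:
r = 36728 (r = 147² - 1*(-15119) = 21609 + 15119 = 36728)
√((-1513 - 1*(-1632)) + r) = √((-1513 - 1*(-1632)) + 36728) = √((-1513 + 1632) + 36728) = √(119 + 36728) = √36847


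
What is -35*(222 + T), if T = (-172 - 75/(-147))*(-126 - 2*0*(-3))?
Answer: -764040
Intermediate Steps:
T = 151254/7 (T = (-172 - 75*(-1/147))*(-126 + 0*(-3)) = (-172 + 25/49)*(-126 + 0) = -8403/49*(-126) = 151254/7 ≈ 21608.)
-35*(222 + T) = -35*(222 + 151254/7) = -35*152808/7 = -764040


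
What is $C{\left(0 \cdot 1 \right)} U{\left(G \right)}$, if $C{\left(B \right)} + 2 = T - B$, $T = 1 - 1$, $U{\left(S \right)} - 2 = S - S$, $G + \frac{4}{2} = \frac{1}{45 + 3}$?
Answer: $-4$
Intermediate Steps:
$G = - \frac{95}{48}$ ($G = -2 + \frac{1}{45 + 3} = -2 + \frac{1}{48} = - \frac{95}{48} \approx -1.9792$)
$U{\left(S \right)} = 2$ ($U{\left(S \right)} = 2 + \left(S - S\right) = 2 + 0 = 2$)
$T = 0$
$C{\left(B \right)} = -2 - B$ ($C{\left(B \right)} = -2 + \left(0 - B\right) = -2 - B$)
$C{\left(0 \cdot 1 \right)} U{\left(G \right)} = \left(-2 - 0 \cdot 1\right) 2 = \left(-2 - 0\right) 2 = \left(-2 + 0\right) 2 = \left(-2\right) 2 = -4$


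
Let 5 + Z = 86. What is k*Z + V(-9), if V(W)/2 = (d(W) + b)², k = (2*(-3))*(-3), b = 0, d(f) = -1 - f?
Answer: 1586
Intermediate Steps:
Z = 81 (Z = -5 + 86 = 81)
k = 18 (k = -6*(-3) = 18)
V(W) = 2*(-1 - W)² (V(W) = 2*((-1 - W) + 0)² = 2*(-1 - W)²)
k*Z + V(-9) = 18*81 + 2*(1 - 9)² = 1458 + 2*(-8)² = 1458 + 2*64 = 1458 + 128 = 1586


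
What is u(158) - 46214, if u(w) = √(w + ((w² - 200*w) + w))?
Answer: -46214 + 4*I*√395 ≈ -46214.0 + 79.498*I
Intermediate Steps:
u(w) = √(w² - 198*w) (u(w) = √(w + (w² - 199*w)) = √(w² - 198*w))
u(158) - 46214 = √(158*(-198 + 158)) - 46214 = √(158*(-40)) - 46214 = √(-6320) - 46214 = 4*I*√395 - 46214 = -46214 + 4*I*√395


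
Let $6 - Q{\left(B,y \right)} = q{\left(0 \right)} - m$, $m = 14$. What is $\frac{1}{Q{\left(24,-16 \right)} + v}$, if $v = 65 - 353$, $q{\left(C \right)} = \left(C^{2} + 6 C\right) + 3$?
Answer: $- \frac{1}{271} \approx -0.00369$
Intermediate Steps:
$q{\left(C \right)} = 3 + C^{2} + 6 C$
$Q{\left(B,y \right)} = 17$ ($Q{\left(B,y \right)} = 6 - \left(\left(3 + 0^{2} + 6 \cdot 0\right) - 14\right) = 6 - \left(\left(3 + 0 + 0\right) - 14\right) = 6 - \left(3 - 14\right) = 6 - -11 = 6 + 11 = 17$)
$v = -288$
$\frac{1}{Q{\left(24,-16 \right)} + v} = \frac{1}{17 - 288} = \frac{1}{-271} = - \frac{1}{271}$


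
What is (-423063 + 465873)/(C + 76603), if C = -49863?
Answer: 4281/2674 ≈ 1.6010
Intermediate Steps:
(-423063 + 465873)/(C + 76603) = (-423063 + 465873)/(-49863 + 76603) = 42810/26740 = 42810*(1/26740) = 4281/2674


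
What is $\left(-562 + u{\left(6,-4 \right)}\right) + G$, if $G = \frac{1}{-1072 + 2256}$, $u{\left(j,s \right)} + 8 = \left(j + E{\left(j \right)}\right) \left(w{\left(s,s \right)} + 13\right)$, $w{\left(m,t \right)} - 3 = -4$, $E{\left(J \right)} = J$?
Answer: $- \frac{504383}{1184} \approx -426.0$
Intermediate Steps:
$w{\left(m,t \right)} = -1$ ($w{\left(m,t \right)} = 3 - 4 = -1$)
$u{\left(j,s \right)} = -8 + 24 j$ ($u{\left(j,s \right)} = -8 + \left(j + j\right) \left(-1 + 13\right) = -8 + 2 j 12 = -8 + 24 j$)
$G = \frac{1}{1184} \approx 0.00084459$
$\left(-562 + u{\left(6,-4 \right)}\right) + G = \left(-562 + \left(-8 + 24 \cdot 6\right)\right) + \frac{1}{1184} = \left(-562 + \left(-8 + 144\right)\right) + \frac{1}{1184} = \left(-562 + 136\right) + \frac{1}{1184} = -426 + \frac{1}{1184} = - \frac{504383}{1184}$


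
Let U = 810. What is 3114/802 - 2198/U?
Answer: 189886/162405 ≈ 1.1692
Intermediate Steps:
3114/802 - 2198/U = 3114/802 - 2198/810 = 3114*(1/802) - 2198*1/810 = 1557/401 - 1099/405 = 189886/162405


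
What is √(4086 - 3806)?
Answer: 2*√70 ≈ 16.733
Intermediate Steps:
√(4086 - 3806) = √280 = 2*√70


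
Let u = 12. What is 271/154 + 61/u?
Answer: 6323/924 ≈ 6.8431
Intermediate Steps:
271/154 + 61/u = 271/154 + 61/12 = 6323/924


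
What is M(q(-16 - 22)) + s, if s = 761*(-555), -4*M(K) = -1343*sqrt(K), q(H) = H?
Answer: -422355 + 1343*I*sqrt(38)/4 ≈ -4.2236e+5 + 2069.7*I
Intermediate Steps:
M(K) = 1343*sqrt(K)/4 (M(K) = -(-1343)*sqrt(K)/4 = 1343*sqrt(K)/4)
s = -422355
M(q(-16 - 22)) + s = 1343*sqrt(-16 - 22)/4 - 422355 = 1343*sqrt(-38)/4 - 422355 = 1343*(I*sqrt(38))/4 - 422355 = 1343*I*sqrt(38)/4 - 422355 = -422355 + 1343*I*sqrt(38)/4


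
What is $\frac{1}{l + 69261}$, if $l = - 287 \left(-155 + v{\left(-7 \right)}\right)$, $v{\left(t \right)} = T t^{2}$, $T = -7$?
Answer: $\frac{1}{212187} \approx 4.7128 \cdot 10^{-6}$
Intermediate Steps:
$v{\left(t \right)} = - 7 t^{2}$
$l = 142926$ ($l = - 287 \left(-155 - 7 \left(-7\right)^{2}\right) = - 287 \left(-155 - 343\right) = \left(-287\right) \left(-498\right) = 142926$)
$\frac{1}{l + 69261} = \frac{1}{142926 + 69261} = \frac{1}{212187}$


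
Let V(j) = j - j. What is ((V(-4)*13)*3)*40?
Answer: 0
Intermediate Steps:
V(j) = 0
((V(-4)*13)*3)*40 = ((0*13)*3)*40 = (0*3)*40 = 0*40 = 0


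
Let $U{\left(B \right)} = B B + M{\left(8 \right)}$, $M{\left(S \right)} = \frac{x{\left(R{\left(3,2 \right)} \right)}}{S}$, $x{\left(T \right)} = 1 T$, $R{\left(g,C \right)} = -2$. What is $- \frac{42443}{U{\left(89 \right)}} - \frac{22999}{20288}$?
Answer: $- \frac{4173011653}{642784704} \approx -6.4921$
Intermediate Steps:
$x{\left(T \right)} = T$
$M{\left(S \right)} = - \frac{2}{S}$
$U{\left(B \right)} = - \frac{1}{4} + B^{2}$ ($U{\left(B \right)} = B B - \frac{2}{8} = B^{2} - \frac{1}{4} = - \frac{1}{4} + B^{2}$)
$- \frac{42443}{U{\left(89 \right)}} - \frac{22999}{20288} = - \frac{42443}{- \frac{1}{4} + 89^{2}} - \frac{22999}{20288} = - \frac{42443}{- \frac{1}{4} + 7921} - \frac{22999}{20288} = - \frac{42443}{\frac{31683}{4}} - \frac{22999}{20288} = \left(-42443\right) \frac{4}{31683} - \frac{22999}{20288} = - \frac{169772}{31683} - \frac{22999}{20288} = - \frac{4173011653}{642784704}$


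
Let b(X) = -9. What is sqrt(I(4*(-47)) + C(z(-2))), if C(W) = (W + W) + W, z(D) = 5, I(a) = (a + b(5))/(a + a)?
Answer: sqrt(548678)/188 ≈ 3.9400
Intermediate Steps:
I(a) = (-9 + a)/(2*a) (I(a) = (a - 9)/(a + a) = (-9 + a)/((2*a)) = (-9 + a)*(1/(2*a)) = (-9 + a)/(2*a))
C(W) = 3*W (C(W) = 2*W + W = 3*W)
sqrt(I(4*(-47)) + C(z(-2))) = sqrt((-9 + 4*(-47))/(2*((4*(-47)))) + 3*5) = sqrt((1/2)*(-9 - 188)/(-188) + 15) = sqrt((1/2)*(-1/188)*(-197) + 15) = sqrt(197/376 + 15) = sqrt(5837/376) = sqrt(548678)/188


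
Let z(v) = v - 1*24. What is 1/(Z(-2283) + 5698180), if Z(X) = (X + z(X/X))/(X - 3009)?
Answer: 2646/15077385433 ≈ 1.7549e-7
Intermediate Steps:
z(v) = -24 + v (z(v) = v - 24 = -24 + v)
Z(X) = (-23 + X)/(-3009 + X) (Z(X) = (X + (-24 + X/X))/(X - 3009) = (X + (-24 + 1))/(-3009 + X) = (X - 23)/(-3009 + X) = (-23 + X)/(-3009 + X))
1/(Z(-2283) + 5698180) = 1/((-23 - 2283)/(-3009 - 2283) + 5698180) = 1/(-2306/(-5292) + 5698180) = 1/(-1/5292*(-2306) + 5698180) = 1/(1153/2646 + 5698180) = 1/(15077385433/2646) = 2646/15077385433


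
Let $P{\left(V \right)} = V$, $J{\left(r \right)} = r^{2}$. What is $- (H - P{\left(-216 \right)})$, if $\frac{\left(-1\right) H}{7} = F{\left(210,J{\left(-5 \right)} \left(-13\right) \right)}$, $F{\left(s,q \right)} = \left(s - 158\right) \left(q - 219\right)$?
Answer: $-198232$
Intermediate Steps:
$F{\left(s,q \right)} = \left(-219 + q\right) \left(-158 + s\right)$ ($F{\left(s,q \right)} = \left(-158 + s\right) \left(-219 + q\right) = \left(-219 + q\right) \left(-158 + s\right)$)
$H = 198016$ ($H = - 7 \left(34602 - 45990 - 158 \left(-5\right)^{2} \left(-13\right) + \left(-5\right)^{2} \left(-13\right) 210\right) = - 7 \left(34602 - 45990 - 158 \cdot 25 \left(-13\right) + 25 \left(-13\right) 210\right) = - 7 \left(34602 - 45990 - -51350 - 68250\right) = - 7 \left(34602 - 45990 + 51350 - 68250\right) = \left(-7\right) \left(-28288\right) = 198016$)
$- (H - P{\left(-216 \right)}) = - (198016 - -216) = - (198016 + 216) = \left(-1\right) 198232 = -198232$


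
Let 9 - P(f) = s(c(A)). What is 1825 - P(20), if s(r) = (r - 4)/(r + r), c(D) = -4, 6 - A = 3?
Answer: 1817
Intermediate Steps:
A = 3 (A = 6 - 1*3 = 6 - 3 = 3)
s(r) = (-4 + r)/(2*r) (s(r) = (-4 + r)/((2*r)) = (-4 + r)*(1/(2*r)) = (-4 + r)/(2*r))
P(f) = 8 (P(f) = 9 - (-4 - 4)/(2*(-4)) = 9 - (-1)*(-8)/(2*4) = 9 - 1*1 = 9 - 1 = 8)
1825 - P(20) = 1825 - 1*8 = 1825 - 8 = 1817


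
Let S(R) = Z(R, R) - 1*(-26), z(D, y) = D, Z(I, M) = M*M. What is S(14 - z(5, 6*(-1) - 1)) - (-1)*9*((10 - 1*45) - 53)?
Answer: -685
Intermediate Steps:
Z(I, M) = M²
S(R) = 26 + R² (S(R) = R² - 1*(-26) = R² + 26 = 26 + R²)
S(14 - z(5, 6*(-1) - 1)) - (-1)*9*((10 - 1*45) - 53) = (26 + (14 - 1*5)²) - (-1)*9*((10 - 1*45) - 53) = (26 + (14 - 5)²) - (-1)*9*((10 - 45) - 53) = (26 + 9²) - (-1)*9*(-35 - 53) = (26 + 81) - (-1)*9*(-88) = 107 - (-1)*(-792) = 107 - 1*792 = 107 - 792 = -685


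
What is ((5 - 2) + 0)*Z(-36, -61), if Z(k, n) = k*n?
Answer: 6588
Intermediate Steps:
((5 - 2) + 0)*Z(-36, -61) = ((5 - 2) + 0)*(-36*(-61)) = (3 + 0)*2196 = 3*2196 = 6588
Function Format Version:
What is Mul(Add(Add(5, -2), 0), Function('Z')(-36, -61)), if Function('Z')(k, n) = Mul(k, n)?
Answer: 6588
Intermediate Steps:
Mul(Add(Add(5, -2), 0), Function('Z')(-36, -61)) = Mul(Add(Add(5, -2), 0), Mul(-36, -61)) = Mul(Add(3, 0), 2196) = Mul(3, 2196) = 6588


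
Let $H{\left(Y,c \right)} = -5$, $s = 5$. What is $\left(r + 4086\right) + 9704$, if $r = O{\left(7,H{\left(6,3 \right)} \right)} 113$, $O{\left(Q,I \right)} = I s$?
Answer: $10965$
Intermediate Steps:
$O{\left(Q,I \right)} = 5 I$ ($O{\left(Q,I \right)} = I 5 = 5 I$)
$r = -2825$ ($r = 5 \left(-5\right) 113 = \left(-25\right) 113 = -2825$)
$\left(r + 4086\right) + 9704 = \left(-2825 + 4086\right) + 9704 = 1261 + 9704 = 10965$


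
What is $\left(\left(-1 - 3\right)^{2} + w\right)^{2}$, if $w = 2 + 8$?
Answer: $676$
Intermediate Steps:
$w = 10$
$\left(\left(-1 - 3\right)^{2} + w\right)^{2} = \left(\left(-1 - 3\right)^{2} + 10\right)^{2} = \left(\left(-4\right)^{2} + 10\right)^{2} = \left(16 + 10\right)^{2} = 26^{2} = 676$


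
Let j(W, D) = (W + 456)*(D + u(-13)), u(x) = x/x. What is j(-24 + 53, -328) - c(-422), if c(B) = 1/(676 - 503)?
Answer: -27436936/173 ≈ -1.5860e+5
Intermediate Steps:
u(x) = 1
j(W, D) = (1 + D)*(456 + W) (j(W, D) = (W + 456)*(D + 1) = (456 + W)*(1 + D) = (1 + D)*(456 + W))
c(B) = 1/173
j(-24 + 53, -328) - c(-422) = (456 + (-24 + 53) + 456*(-328) - 328*(-24 + 53)) - 1*1/173 = (456 + 29 - 149568 - 328*29) - 1/173 = (456 + 29 - 149568 - 9512) - 1/173 = -158595 - 1/173 = -27436936/173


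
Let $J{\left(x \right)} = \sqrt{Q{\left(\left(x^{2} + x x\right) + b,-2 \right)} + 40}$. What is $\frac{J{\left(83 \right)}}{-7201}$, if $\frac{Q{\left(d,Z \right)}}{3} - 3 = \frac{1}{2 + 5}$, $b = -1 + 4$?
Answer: $- \frac{\sqrt{2422}}{50407} \approx -0.00097633$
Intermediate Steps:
$b = 3$
$Q{\left(d,Z \right)} = \frac{66}{7}$ ($Q{\left(d,Z \right)} = 9 + \frac{3}{2 + 5} = 9 + \frac{3}{7} = \frac{66}{7}$)
$J{\left(x \right)} = \frac{\sqrt{2422}}{7}$ ($J{\left(x \right)} = \sqrt{\frac{66}{7} + 40} = \sqrt{\frac{346}{7}} = \frac{\sqrt{2422}}{7}$)
$\frac{J{\left(83 \right)}}{-7201} = \frac{\frac{1}{7} \sqrt{2422}}{-7201} = \frac{\sqrt{2422}}{7} \left(- \frac{1}{7201}\right) = - \frac{\sqrt{2422}}{50407}$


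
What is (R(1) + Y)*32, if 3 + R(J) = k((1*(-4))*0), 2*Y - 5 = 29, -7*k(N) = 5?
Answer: 2976/7 ≈ 425.14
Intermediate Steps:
k(N) = -5/7 (k(N) = -⅐*5 = -5/7)
Y = 17 (Y = 5/2 + (½)*29 = 5/2 + 29/2 = 17)
R(J) = -26/7 (R(J) = -3 - 5/7 = -26/7)
(R(1) + Y)*32 = (-26/7 + 17)*32 = (93/7)*32 = 2976/7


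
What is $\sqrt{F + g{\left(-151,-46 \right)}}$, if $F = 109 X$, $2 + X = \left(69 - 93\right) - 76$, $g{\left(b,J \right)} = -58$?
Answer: $2 i \sqrt{2794} \approx 105.72 i$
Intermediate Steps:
$X = -102$ ($X = -2 + \left(\left(69 - 93\right) - 76\right) = -2 - 100 = -102$)
$F = -11118$ ($F = 109 \left(-102\right) = -11118$)
$\sqrt{F + g{\left(-151,-46 \right)}} = \sqrt{-11118 - 58} = \sqrt{-11176} = 2 i \sqrt{2794}$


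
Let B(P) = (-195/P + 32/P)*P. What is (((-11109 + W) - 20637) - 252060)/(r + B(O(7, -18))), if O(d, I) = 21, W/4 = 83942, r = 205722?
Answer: 51962/205559 ≈ 0.25278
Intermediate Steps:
W = 335768 (W = 4*83942 = 335768)
B(P) = -163 (B(P) = (-163/P)*P = -163)
(((-11109 + W) - 20637) - 252060)/(r + B(O(7, -18))) = (((-11109 + 335768) - 20637) - 252060)/(205722 - 163) = ((324659 - 20637) - 252060)/205559 = (304022 - 252060)*(1/205559) = 51962*(1/205559) = 51962/205559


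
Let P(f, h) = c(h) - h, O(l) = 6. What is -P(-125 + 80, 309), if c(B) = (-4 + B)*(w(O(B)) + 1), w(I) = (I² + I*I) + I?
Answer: -23786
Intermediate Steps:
w(I) = I + 2*I² (w(I) = (I² + I²) + I = 2*I² + I = I + 2*I²)
c(B) = -316 + 79*B (c(B) = (-4 + B)*(6*(1 + 2*6) + 1) = (-4 + B)*(6*(1 + 12) + 1) = (-4 + B)*(6*13 + 1) = (-4 + B)*(78 + 1) = (-4 + B)*79 = -316 + 79*B)
P(f, h) = -316 + 78*h (P(f, h) = (-316 + 79*h) - h = -316 + 78*h)
-P(-125 + 80, 309) = -(-316 + 78*309) = -(-316 + 24102) = -1*23786 = -23786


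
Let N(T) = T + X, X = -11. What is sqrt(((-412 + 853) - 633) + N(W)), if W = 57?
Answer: I*sqrt(146) ≈ 12.083*I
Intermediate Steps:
N(T) = -11 + T (N(T) = T - 11 = -11 + T)
sqrt(((-412 + 853) - 633) + N(W)) = sqrt(((-412 + 853) - 633) + (-11 + 57)) = sqrt((441 - 633) + 46) = sqrt(-192 + 46) = sqrt(-146) = I*sqrt(146)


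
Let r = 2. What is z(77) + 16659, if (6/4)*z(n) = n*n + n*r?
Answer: 62143/3 ≈ 20714.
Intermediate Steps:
z(n) = 2*n²/3 + 4*n/3 (z(n) = 2*(n*n + n*2)/3 = 2*(n² + 2*n)/3 = 2*n²/3 + 4*n/3)
z(77) + 16659 = (⅔)*77*(2 + 77) + 16659 = (⅔)*77*79 + 16659 = 12166/3 + 16659 = 62143/3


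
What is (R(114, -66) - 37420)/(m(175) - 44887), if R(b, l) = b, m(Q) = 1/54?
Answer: 2014524/2423897 ≈ 0.83111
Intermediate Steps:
m(Q) = 1/54
(R(114, -66) - 37420)/(m(175) - 44887) = (114 - 37420)/(1/54 - 44887) = -37306/(-2423897/54) = -37306*(-54/2423897) = 2014524/2423897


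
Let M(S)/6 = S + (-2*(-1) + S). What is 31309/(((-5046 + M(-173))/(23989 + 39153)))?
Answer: -988456439/3555 ≈ -2.7805e+5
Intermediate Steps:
M(S) = 12 + 12*S (M(S) = 6*(S + (-2*(-1) + S)) = 6*(S + (2 + S)) = 6*(2 + 2*S) = 12 + 12*S)
31309/(((-5046 + M(-173))/(23989 + 39153))) = 31309/(((-5046 + (12 + 12*(-173)))/(23989 + 39153))) = 31309/(((-5046 + (12 - 2076))/63142)) = 31309/(((-5046 - 2064)*(1/63142))) = 31309/((-7110*1/63142)) = 31309/(-3555/31571) = 31309*(-31571/3555) = -988456439/3555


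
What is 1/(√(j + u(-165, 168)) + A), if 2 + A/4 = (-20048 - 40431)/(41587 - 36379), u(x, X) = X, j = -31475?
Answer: -92305290/58097852653 - 1695204*I*√31307/58097852653 ≈ -0.0015888 - 0.0051628*I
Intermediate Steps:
A = -70895/1302 (A = -8 + 4*((-20048 - 40431)/(41587 - 36379)) = -8 + 4*(-60479/5208) = -8 - 60479/1302 = -70895/1302 ≈ -54.451)
1/(√(j + u(-165, 168)) + A) = 1/(√(-31475 + 168) - 70895/1302) = 1/(√(-31307) - 70895/1302) = 1/(I*√31307 - 70895/1302) = 1/(-70895/1302 + I*√31307)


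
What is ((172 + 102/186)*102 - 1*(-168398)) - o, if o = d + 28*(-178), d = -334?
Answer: 5930794/31 ≈ 1.9132e+5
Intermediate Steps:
o = -5318 (o = -334 + 28*(-178) = -334 - 4984 = -5318)
((172 + 102/186)*102 - 1*(-168398)) - o = ((172 + 102/186)*102 - 1*(-168398)) - 1*(-5318) = ((172 + 102*(1/186))*102 + 168398) + 5318 = ((172 + 17/31)*102 + 168398) + 5318 = ((5349/31)*102 + 168398) + 5318 = (545598/31 + 168398) + 5318 = 5765936/31 + 5318 = 5930794/31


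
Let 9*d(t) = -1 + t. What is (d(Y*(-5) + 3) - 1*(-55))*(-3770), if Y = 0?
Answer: -1873690/9 ≈ -2.0819e+5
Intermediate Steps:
d(t) = -⅑ + t/9 (d(t) = (-1 + t)/9 = -⅑ + t/9)
(d(Y*(-5) + 3) - 1*(-55))*(-3770) = ((-⅑ + (0*(-5) + 3)/9) - 1*(-55))*(-3770) = ((-⅑ + (0 + 3)/9) + 55)*(-3770) = ((-⅑ + (⅑)*3) + 55)*(-3770) = ((-⅑ + ⅓) + 55)*(-3770) = (2/9 + 55)*(-3770) = (497/9)*(-3770) = -1873690/9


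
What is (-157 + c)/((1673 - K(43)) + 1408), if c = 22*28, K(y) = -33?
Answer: 51/346 ≈ 0.14740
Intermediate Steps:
c = 616
(-157 + c)/((1673 - K(43)) + 1408) = (-157 + 616)/((1673 - 1*(-33)) + 1408) = 459/((1673 + 33) + 1408) = 459/(1706 + 1408) = 459/3114 = 459*(1/3114) = 51/346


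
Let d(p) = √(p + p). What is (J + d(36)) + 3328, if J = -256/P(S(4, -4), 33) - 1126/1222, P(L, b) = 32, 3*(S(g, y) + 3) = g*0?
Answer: 2027957/611 + 6*√2 ≈ 3327.6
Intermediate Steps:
S(g, y) = -3 (S(g, y) = -3 + (g*0)/3 = -3 + (⅓)*0 = -3 + 0 = -3)
d(p) = √2*√p (d(p) = √(2*p) = √2*√p)
J = -5451/611 (J = -256/32 - 1126/1222 = -256*1/32 - 1126*1/1222 = -8 - 563/611 = -5451/611 ≈ -8.9214)
(J + d(36)) + 3328 = (-5451/611 + √2*√36) + 3328 = (-5451/611 + √2*6) + 3328 = (-5451/611 + 6*√2) + 3328 = 2027957/611 + 6*√2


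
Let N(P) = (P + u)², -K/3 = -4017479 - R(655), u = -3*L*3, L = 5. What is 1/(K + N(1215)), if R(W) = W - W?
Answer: 1/13421337 ≈ 7.4508e-8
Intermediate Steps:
R(W) = 0
u = -45 (u = -3*5*3 = -15*3 = -45)
K = 12052437 (K = -3*(-4017479 - 1*0) = -3*(-4017479 + 0) = -3*(-4017479) = 12052437)
N(P) = (-45 + P)² (N(P) = (P - 45)² = (-45 + P)²)
1/(K + N(1215)) = 1/(12052437 + (-45 + 1215)²) = 1/(12052437 + 1170²) = 1/(12052437 + 1368900) = 1/13421337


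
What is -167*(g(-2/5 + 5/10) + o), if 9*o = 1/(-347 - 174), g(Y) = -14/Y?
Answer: 109628987/4689 ≈ 23380.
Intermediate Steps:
o = -1/4689 (o = 1/(9*(-347 - 174)) = (1/9)/(-521) = (1/9)*(-1/521) = -1/4689 ≈ -0.00021327)
-167*(g(-2/5 + 5/10) + o) = -167*(-14/(-2/5 + 5/10) - 1/4689) = -167*(-14/(-2*1/5 + 5*(1/10)) - 1/4689) = -167*(-14/(-2/5 + 1/2) - 1/4689) = -167*(-14/1/10 - 1/4689) = -167*(-14*10 - 1/4689) = -167*(-140 - 1/4689) = -167*(-656461/4689) = 109628987/4689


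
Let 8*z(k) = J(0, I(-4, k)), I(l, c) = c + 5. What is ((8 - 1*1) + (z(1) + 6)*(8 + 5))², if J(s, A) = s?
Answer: 7225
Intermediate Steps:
I(l, c) = 5 + c
z(k) = 0 (z(k) = (⅛)*0 = 0)
((8 - 1*1) + (z(1) + 6)*(8 + 5))² = ((8 - 1*1) + (0 + 6)*(8 + 5))² = ((8 - 1) + 6*13)² = (7 + 78)² = 85² = 7225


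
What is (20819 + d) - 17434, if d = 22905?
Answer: 26290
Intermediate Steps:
(20819 + d) - 17434 = (20819 + 22905) - 17434 = 43724 - 17434 = 26290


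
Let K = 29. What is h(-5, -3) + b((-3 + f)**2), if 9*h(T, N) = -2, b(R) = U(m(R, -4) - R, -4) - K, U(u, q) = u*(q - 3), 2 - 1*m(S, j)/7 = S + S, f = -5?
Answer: 59335/9 ≈ 6592.8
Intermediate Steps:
m(S, j) = 14 - 14*S (m(S, j) = 14 - 7*(S + S) = 14 - 14*S)
U(u, q) = u*(-3 + q)
b(R) = -127 + 105*R (b(R) = ((14 - 14*R) - R)*(-3 - 4) - 1*29 = (14 - 15*R)*(-7) - 29 = (-98 + 105*R) - 29 = -127 + 105*R)
h(T, N) = -2/9 (h(T, N) = (1/9)*(-2) = -2/9)
h(-5, -3) + b((-3 + f)**2) = -2/9 + (-127 + 105*(-3 - 5)**2) = -2/9 + (-127 + 105*(-8)**2) = -2/9 + (-127 + 105*64) = -2/9 + (-127 + 6720) = -2/9 + 6593 = 59335/9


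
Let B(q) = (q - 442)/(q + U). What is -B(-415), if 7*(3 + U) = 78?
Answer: -5999/2848 ≈ -2.1064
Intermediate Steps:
U = 57/7 (U = -3 + (⅐)*78 = -3 + 78/7 = 57/7 ≈ 8.1429)
B(q) = (-442 + q)/(57/7 + q) (B(q) = (q - 442)/(q + 57/7) = (-442 + q)/(57/7 + q))
-B(-415) = -7*(-442 - 415)/(57 + 7*(-415)) = -7*(-857)/(57 - 2905) = -7*(-857)/(-2848) = -7*(-1)*(-857)/2848 = -1*5999/2848 = -5999/2848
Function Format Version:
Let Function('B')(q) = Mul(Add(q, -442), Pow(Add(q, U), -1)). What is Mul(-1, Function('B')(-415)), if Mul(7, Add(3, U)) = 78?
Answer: Rational(-5999, 2848) ≈ -2.1064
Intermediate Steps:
U = Rational(57, 7) (U = Add(-3, Mul(Rational(1, 7), 78)) = Add(-3, Rational(78, 7)) = Rational(57, 7) ≈ 8.1429)
Function('B')(q) = Mul(Pow(Add(Rational(57, 7), q), -1), Add(-442, q)) (Function('B')(q) = Mul(Add(q, -442), Pow(Add(q, Rational(57, 7)), -1)) = Mul(Add(-442, q), Pow(Add(Rational(57, 7), q), -1)) = Mul(Pow(Add(Rational(57, 7), q), -1), Add(-442, q)))
Mul(-1, Function('B')(-415)) = Mul(-1, Mul(7, Pow(Add(57, Mul(7, -415)), -1), Add(-442, -415))) = Mul(-1, Mul(7, Pow(Add(57, -2905), -1), -857)) = Mul(-1, Mul(7, Pow(-2848, -1), -857)) = Mul(-1, Mul(7, Rational(-1, 2848), -857)) = Mul(-1, Rational(5999, 2848)) = Rational(-5999, 2848)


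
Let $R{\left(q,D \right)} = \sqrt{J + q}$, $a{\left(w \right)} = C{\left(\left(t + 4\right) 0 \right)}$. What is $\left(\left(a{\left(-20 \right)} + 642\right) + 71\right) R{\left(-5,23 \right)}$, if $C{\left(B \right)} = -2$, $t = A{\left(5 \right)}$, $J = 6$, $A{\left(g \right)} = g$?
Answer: $711$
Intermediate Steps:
$t = 5$
$a{\left(w \right)} = -2$
$R{\left(q,D \right)} = \sqrt{6 + q}$
$\left(\left(a{\left(-20 \right)} + 642\right) + 71\right) R{\left(-5,23 \right)} = \left(\left(-2 + 642\right) + 71\right) \sqrt{6 - 5} = \left(640 + 71\right) \sqrt{1} = 711 \cdot 1 = 711$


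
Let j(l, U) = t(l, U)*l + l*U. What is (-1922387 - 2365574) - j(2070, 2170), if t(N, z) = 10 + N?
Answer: -13085461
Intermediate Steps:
j(l, U) = U*l + l*(10 + l) (j(l, U) = (10 + l)*l + l*U = l*(10 + l) + U*l = U*l + l*(10 + l))
(-1922387 - 2365574) - j(2070, 2170) = (-1922387 - 2365574) - 2070*(10 + 2170 + 2070) = -4287961 - 2070*4250 = -4287961 - 1*8797500 = -4287961 - 8797500 = -13085461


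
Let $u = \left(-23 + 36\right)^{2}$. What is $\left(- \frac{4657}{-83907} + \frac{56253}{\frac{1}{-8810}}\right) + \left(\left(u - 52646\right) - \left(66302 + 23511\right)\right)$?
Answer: $- \frac{41595319471883}{83907} \approx -4.9573 \cdot 10^{8}$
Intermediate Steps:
$u = 169$ ($u = 13^{2} = 169$)
$\left(- \frac{4657}{-83907} + \frac{56253}{\frac{1}{-8810}}\right) + \left(\left(u - 52646\right) - \left(66302 + 23511\right)\right) = \left(- \frac{4657}{-83907} + \frac{56253}{\frac{1}{-8810}}\right) + \left(\left(169 - 52646\right) - \left(66302 + 23511\right)\right) = \left(\left(-4657\right) \left(- \frac{1}{83907}\right) + \frac{56253}{- \frac{1}{8810}}\right) + \left(\left(169 - 52646\right) - 89813\right) = \left(\frac{4657}{83907} + 56253 \left(-8810\right)\right) - 142290 = \left(\frac{4657}{83907} - 495588930\right) - 142290 = - \frac{41583380344853}{83907} - 142290 = - \frac{41595319471883}{83907}$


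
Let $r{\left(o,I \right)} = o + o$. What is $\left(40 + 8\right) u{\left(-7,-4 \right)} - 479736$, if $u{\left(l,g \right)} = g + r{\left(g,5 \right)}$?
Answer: $-480312$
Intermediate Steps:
$r{\left(o,I \right)} = 2 o$
$u{\left(l,g \right)} = 3 g$ ($u{\left(l,g \right)} = g + 2 g = 3 g$)
$\left(40 + 8\right) u{\left(-7,-4 \right)} - 479736 = \left(40 + 8\right) 3 \left(-4\right) - 479736 = 48 \left(-12\right) - 479736 = -576 - 479736 = -480312$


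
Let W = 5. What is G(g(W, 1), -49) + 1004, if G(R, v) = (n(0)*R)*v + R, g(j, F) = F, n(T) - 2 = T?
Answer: 907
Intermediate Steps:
n(T) = 2 + T
G(R, v) = R + 2*R*v (G(R, v) = ((2 + 0)*R)*v + R = (2*R)*v + R = 2*R*v + R = R + 2*R*v)
G(g(W, 1), -49) + 1004 = 1*(1 + 2*(-49)) + 1004 = 1*(1 - 98) + 1004 = 1*(-97) + 1004 = -97 + 1004 = 907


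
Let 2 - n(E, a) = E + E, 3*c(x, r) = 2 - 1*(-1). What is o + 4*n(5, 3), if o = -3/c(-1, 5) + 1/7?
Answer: -244/7 ≈ -34.857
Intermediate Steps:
c(x, r) = 1 (c(x, r) = (2 - 1*(-1))/3 = (2 + 1)/3 = (1/3)*3 = 1)
n(E, a) = 2 - 2*E (n(E, a) = 2 - (E + E) = 2 - 2*E)
o = -20/7 (o = -3/1 + 1/7 = -3*1 + 1*(1/7) = -3 + 1/7 = -20/7 ≈ -2.8571)
o + 4*n(5, 3) = -20/7 + 4*(2 - 2*5) = -20/7 + 4*(2 - 10) = -20/7 + 4*(-8) = -20/7 - 32 = -244/7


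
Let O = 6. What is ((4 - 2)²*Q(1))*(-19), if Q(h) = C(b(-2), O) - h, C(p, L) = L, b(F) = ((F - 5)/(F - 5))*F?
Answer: -380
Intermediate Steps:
b(F) = F (b(F) = ((-5 + F)/(-5 + F))*F = 1*F = F)
Q(h) = 6 - h
((4 - 2)²*Q(1))*(-19) = ((4 - 2)²*(6 - 1*1))*(-19) = (2²*(6 - 1))*(-19) = (4*5)*(-19) = 20*(-19) = -380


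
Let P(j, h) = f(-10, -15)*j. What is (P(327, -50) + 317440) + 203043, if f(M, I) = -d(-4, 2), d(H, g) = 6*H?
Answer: 528331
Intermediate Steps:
f(M, I) = 24 (f(M, I) = -6*(-4) = -1*(-24) = 24)
P(j, h) = 24*j
(P(327, -50) + 317440) + 203043 = (24*327 + 317440) + 203043 = (7848 + 317440) + 203043 = 325288 + 203043 = 528331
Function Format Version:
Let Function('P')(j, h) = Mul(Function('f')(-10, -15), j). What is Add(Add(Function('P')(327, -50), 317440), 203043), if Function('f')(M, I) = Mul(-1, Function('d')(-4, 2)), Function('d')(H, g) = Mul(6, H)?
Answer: 528331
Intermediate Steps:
Function('f')(M, I) = 24 (Function('f')(M, I) = Mul(-1, Mul(6, -4)) = Mul(-1, -24) = 24)
Function('P')(j, h) = Mul(24, j)
Add(Add(Function('P')(327, -50), 317440), 203043) = Add(Add(Mul(24, 327), 317440), 203043) = Add(Add(7848, 317440), 203043) = Add(325288, 203043) = 528331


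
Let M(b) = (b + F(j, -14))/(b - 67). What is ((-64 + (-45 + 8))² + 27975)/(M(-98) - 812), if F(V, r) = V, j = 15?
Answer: -6299040/133897 ≈ -47.044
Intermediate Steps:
M(b) = (15 + b)/(-67 + b) (M(b) = (b + 15)/(b - 67) = (15 + b)/(-67 + b))
((-64 + (-45 + 8))² + 27975)/(M(-98) - 812) = ((-64 + (-45 + 8))² + 27975)/((15 - 98)/(-67 - 98) - 812) = ((-64 - 37)² + 27975)/(-83/(-165) - 812) = ((-101)² + 27975)/(-1/165*(-83) - 812) = (10201 + 27975)/(83/165 - 812) = 38176/(-133897/165) = 38176*(-165/133897) = -6299040/133897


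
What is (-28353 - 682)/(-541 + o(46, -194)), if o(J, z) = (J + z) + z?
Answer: 29035/883 ≈ 32.882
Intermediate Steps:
o(J, z) = J + 2*z
(-28353 - 682)/(-541 + o(46, -194)) = (-28353 - 682)/(-541 + (46 + 2*(-194))) = -29035/(-541 + (46 - 388)) = -29035/(-541 - 342) = -29035/(-883) = -29035*(-1/883) = 29035/883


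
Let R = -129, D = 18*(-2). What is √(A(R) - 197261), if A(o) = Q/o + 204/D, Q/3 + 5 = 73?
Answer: 2*I*√820685229/129 ≈ 444.15*I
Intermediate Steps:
D = -36
Q = 204 (Q = -15 + 3*73 = -15 + 219 = 204)
A(o) = -17/3 + 204/o (A(o) = 204/o + 204/(-36) = 204/o + 204*(-1/36) = 204/o - 17/3 = -17/3 + 204/o)
√(A(R) - 197261) = √((-17/3 + 204/(-129)) - 197261) = √((-17/3 + 204*(-1/129)) - 197261) = √((-17/3 - 68/43) - 197261) = √(-935/129 - 197261) = √(-25447604/129) = 2*I*√820685229/129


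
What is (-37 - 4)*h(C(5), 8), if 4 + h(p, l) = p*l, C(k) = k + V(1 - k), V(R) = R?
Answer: -164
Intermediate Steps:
C(k) = 1 (C(k) = k + (1 - k) = 1)
h(p, l) = -4 + l*p (h(p, l) = -4 + p*l = -4 + l*p)
(-37 - 4)*h(C(5), 8) = (-37 - 4)*(-4 + 8*1) = -41*(-4 + 8) = -41*4 = -164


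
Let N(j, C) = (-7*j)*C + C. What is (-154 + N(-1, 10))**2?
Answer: 5476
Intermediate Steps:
N(j, C) = C - 7*C*j (N(j, C) = -7*C*j + C = C - 7*C*j)
(-154 + N(-1, 10))**2 = (-154 + 10*(1 - 7*(-1)))**2 = (-154 + 10*(1 + 7))**2 = (-154 + 10*8)**2 = (-154 + 80)**2 = (-74)**2 = 5476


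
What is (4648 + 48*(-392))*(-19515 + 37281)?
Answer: -251708688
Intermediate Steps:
(4648 + 48*(-392))*(-19515 + 37281) = (4648 - 18816)*17766 = -14168*17766 = -251708688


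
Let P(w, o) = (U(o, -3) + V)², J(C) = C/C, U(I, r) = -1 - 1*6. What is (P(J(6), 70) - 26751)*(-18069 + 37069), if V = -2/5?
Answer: -507228560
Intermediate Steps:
V = -⅖ (V = -2*⅕ = -⅖ ≈ -0.40000)
U(I, r) = -7 (U(I, r) = -1 - 6 = -7)
J(C) = 1
P(w, o) = 1369/25 (P(w, o) = (-7 - ⅖)² = (-37/5)² = 1369/25)
(P(J(6), 70) - 26751)*(-18069 + 37069) = (1369/25 - 26751)*(-18069 + 37069) = -667406/25*19000 = -507228560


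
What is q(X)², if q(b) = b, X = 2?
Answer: 4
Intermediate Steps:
q(X)² = 2² = 4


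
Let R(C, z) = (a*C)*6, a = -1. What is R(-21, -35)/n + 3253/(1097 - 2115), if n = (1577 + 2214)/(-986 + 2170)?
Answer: 139537189/3859238 ≈ 36.157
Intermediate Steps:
n = 3791/1184 ≈ 3.2019
R(C, z) = -6*C (R(C, z) = -C*6 = -6*C)
R(-21, -35)/n + 3253/(1097 - 2115) = (-6*(-21))/(3791/1184) + 3253/(1097 - 2115) = 126*(1184/3791) + 3253/(-1018) = 149184/3791 + 3253*(-1/1018) = 149184/3791 - 3253/1018 = 139537189/3859238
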